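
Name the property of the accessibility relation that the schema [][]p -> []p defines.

density

This schema is the C4 axiom.
It corresponds to density: forall x forall y (Rxy -> exists z (Rxz & Rzy)).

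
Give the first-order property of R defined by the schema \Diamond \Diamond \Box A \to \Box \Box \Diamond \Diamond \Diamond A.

This is a Sahlqvist (Geach-type) schema ◇^2□^1A → □^2◇^3A.
First-order correspondent: \forall x \forall y \forall z ((x R^2 y \wedge x R^2 z) \to \exists w (yRw \wedge z R^3 w)).

\forall x \forall y \forall z ((x R^2 y \wedge x R^2 z) \to \exists w (yRw \wedge z R^3 w))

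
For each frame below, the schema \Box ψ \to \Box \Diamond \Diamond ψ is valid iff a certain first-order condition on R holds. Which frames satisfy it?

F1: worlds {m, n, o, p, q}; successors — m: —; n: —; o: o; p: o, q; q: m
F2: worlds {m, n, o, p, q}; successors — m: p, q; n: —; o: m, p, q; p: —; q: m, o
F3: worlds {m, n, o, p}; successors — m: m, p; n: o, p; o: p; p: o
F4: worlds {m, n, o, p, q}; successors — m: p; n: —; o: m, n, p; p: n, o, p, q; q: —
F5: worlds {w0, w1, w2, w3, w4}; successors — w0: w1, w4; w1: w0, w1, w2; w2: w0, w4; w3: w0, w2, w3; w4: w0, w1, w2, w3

The schema corresponds to a generalized confluence (Geach) condition: \forall x \forall z (xRz \to \exists w (xRw \wedge z R^2 w)).
F1: fails — pRq but no w with pRw and qR²w.
F2: fails — mRp but no w with mRw and pR²w.
F3: holds.
F4: fails — oRn but no w with oRw and nR²w.
F5: holds.
Valid on: F3, F5.

F3, F5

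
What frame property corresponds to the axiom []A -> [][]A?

transitivity

Suppose □A→□□A is valid. Take Rxy, Ryz and set V(A)={w : Rxw}. Then □A at x, so □□A at x, so □A at y, so A at z, i.e. Rxz.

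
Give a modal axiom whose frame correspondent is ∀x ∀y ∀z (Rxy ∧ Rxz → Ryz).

The condition is the Euclidean property. The 5 schema ◇q → □◇q defines it.
Suppose ◇q→□◇q is valid. Take Rxy, Rxz and set V(q)={y}. Then ◇q at x, so □◇q at x, so ◇q at z, so some w with Rzw has q; w=y, i.e. Rzy. By symmetry of the argument, Ryz.

◇q → □◇q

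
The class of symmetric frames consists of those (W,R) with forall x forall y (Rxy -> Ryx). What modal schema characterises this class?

The condition is symmetry. The B schema ψ → □◇ψ defines it.
Suppose ψ→□◇ψ is valid. Take Rxy and set V(ψ)={x}. Then ψ at x, so □◇ψ at x, so ◇ψ at y, so some z with Ryz has ψ; z=x, i.e. Ryx.

ψ → □◇ψ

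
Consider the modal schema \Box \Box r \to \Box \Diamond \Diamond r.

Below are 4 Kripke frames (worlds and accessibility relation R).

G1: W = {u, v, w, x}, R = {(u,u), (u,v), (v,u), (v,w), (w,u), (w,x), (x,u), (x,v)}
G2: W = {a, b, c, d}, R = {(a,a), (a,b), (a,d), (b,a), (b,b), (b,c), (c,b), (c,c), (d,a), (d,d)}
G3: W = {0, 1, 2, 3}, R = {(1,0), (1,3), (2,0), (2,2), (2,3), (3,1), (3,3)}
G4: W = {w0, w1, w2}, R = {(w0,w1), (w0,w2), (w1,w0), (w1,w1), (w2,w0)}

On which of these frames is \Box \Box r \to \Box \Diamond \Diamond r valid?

G1, G2, G4

The schema corresponds to a generalized confluence (Geach) condition: \forall x \forall z (xRz \to \exists w (x R^2 w \wedge z R^2 w)).
G1: holds.
G2: holds.
G3: fails — 1R0 but no w with 1R²w and 0R²w.
G4: holds.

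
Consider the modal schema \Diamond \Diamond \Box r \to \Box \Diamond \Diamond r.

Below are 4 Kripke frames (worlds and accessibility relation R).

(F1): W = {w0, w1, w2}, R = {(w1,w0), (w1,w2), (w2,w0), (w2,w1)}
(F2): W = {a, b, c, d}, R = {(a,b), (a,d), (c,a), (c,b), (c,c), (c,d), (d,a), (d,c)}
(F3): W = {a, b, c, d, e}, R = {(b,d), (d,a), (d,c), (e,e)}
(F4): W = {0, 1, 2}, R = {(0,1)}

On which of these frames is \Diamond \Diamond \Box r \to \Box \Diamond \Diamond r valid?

(F4)

Frame correspondent (Sahlqvist): \forall x \forall y \forall z ((x R^2 y \wedge xRz) \to \exists w (yRw \wedge z R^2 w)) — i.e. a generalized confluence (Geach) condition.
(F1): fails — w1R²w0, w1Rw0 but no w with w0Rw and w0R²w.
(F2): fails — aR²a, aRb but no w with aRw and bR²w.
(F3): fails — bR²a, bRd but no w with aRw and dR²w.
(F4): condition met.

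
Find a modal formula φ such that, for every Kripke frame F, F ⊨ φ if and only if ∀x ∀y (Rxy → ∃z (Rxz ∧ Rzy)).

□□r → □r

This is density; the standard corresponding axiom is C4: □□r → □r.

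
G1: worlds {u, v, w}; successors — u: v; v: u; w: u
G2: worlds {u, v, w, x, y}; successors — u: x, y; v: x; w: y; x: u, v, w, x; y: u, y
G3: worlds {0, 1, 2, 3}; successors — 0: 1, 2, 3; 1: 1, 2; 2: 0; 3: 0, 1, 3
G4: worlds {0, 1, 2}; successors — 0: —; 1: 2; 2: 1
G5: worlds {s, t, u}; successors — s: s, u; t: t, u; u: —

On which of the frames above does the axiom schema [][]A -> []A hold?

G2, G5

This is the axiom for density; its first-order frame correspondent is forall x forall y (Rxy -> exists z (Rxz & Rzy)).
G1: fails — Ruv but no z with Ruz and Rzv.
G2: ✓.
G3: fails — R20 but no z with R2z and Rz0.
G4: fails — R12 but no z with R1z and Rz2.
G5: ✓.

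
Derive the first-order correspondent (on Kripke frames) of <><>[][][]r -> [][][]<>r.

forall x forall y forall z ((x R^2 y & x R^3 z) -> exists w (y R^3 w & zRw))

This is a Sahlqvist (Geach-type) schema ◇^2□^3r → □^3◇^1r.
Minimal-valuation argument: fix x; take any y with xR^2y and any z with xR^3z. Set V(r) to the set of worlds R-reachable from y in exactly 3 steps. Then □^3r holds at y, so the antecedent holds at x; validity forces ◇^1r at z, giving a w with zR^1w and yR^3w.
First-order correspondent: forall x forall y forall z ((x R^2 y & x R^3 z) -> exists w (y R^3 w & zRw)).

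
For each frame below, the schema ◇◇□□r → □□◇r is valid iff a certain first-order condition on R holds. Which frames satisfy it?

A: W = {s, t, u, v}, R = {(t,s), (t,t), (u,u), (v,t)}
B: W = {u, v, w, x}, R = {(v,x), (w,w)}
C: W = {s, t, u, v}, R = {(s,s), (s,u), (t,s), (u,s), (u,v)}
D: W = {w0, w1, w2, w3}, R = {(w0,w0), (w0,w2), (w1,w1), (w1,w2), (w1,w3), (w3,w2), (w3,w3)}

The schema corresponds to a generalized confluence (Geach) condition: ∀x ∀y ∀z ((xR²y ∧ xR²z) → ∃w (yR²w ∧ zRw)).
A: fails — tR²s, tR²s but no w with sR²w and sRw.
B: ✓.
C: fails — sR²s, sR²v but no w with sR²w and vRw.
D: fails — w0R²w0, w0R²w2 but no w with w0R²w and w2Rw.

B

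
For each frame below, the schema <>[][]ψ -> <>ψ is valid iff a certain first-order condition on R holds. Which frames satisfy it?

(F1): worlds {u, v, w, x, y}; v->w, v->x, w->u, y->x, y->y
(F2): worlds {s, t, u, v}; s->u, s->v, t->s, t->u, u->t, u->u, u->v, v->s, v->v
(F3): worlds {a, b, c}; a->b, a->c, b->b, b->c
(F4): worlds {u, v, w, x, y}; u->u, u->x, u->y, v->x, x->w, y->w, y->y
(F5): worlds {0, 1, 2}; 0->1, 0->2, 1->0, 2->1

Frame correspondent (Sahlqvist): forall x forall y (xRy -> exists w (y R^2 w & xRw)) — i.e. a generalized confluence (Geach) condition.
(F1): fails — vRw but no t with wR²t and vRt.
(F2): condition met.
(F3): fails — aRc but no w with cR²w and aRw.
(F4): fails — uRx but no t with xR²t and uRt.
(F5): fails — 0R2 but no w with 2R²w and 0Rw.
Valid on: (F2).

(F2)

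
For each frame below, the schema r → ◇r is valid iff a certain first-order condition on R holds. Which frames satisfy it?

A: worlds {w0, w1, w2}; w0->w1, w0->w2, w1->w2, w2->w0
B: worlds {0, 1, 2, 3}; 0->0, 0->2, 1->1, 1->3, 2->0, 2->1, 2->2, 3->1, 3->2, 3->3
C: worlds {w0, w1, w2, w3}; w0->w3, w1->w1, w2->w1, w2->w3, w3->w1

B

The schema corresponds to reflexivity: ∀x Rxx.
A: fails — world w0 does not see itself.
B: holds.
C: fails — world w0 does not see itself.
Valid on: B.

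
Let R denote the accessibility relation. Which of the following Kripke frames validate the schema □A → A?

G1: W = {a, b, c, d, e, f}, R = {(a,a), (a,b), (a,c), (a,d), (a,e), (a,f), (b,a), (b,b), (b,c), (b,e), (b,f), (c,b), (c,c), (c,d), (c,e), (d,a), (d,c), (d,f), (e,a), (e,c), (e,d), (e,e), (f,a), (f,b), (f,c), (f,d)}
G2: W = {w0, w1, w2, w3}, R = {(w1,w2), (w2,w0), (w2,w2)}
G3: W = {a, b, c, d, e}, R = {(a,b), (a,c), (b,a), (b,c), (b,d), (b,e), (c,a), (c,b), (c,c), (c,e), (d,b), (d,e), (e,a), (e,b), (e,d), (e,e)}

Frame correspondent (Sahlqvist): ∀x Rxx — i.e. reflexivity.
G1: fails — world d does not see itself.
G2: fails — world w0 does not see itself.
G3: fails — world a does not see itself.
Valid on no frame.

none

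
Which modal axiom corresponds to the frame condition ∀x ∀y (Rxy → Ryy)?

□(□ψ → ψ)

This is shift-reflexivity; the standard corresponding axiom is T□: □(□ψ → ψ).
Suppose □(□ψ→ψ) is valid. Take Rxy and set V(ψ)={w : Ryw}. Then at y, □ψ holds; since □(□ψ→ψ) at x, □ψ→ψ at y, so ψ at y, i.e. Ryy.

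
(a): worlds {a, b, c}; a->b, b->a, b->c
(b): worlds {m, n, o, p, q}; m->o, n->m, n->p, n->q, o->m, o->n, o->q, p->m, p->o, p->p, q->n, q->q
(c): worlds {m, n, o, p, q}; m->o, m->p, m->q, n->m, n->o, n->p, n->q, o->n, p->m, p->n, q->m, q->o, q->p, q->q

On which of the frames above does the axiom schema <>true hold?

Frame correspondent (Sahlqvist): forall x exists y Rxy — i.e. seriality.
(a): fails — world c has no successor.
(b): ✓.
(c): ✓.
Valid on: (b), (c).

(b), (c)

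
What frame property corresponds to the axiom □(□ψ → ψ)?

This schema is the T□ axiom.
Its frame correspondent is shift-reflexivity — ∀x ∀y (Rxy → Ryy).

shift-reflexivity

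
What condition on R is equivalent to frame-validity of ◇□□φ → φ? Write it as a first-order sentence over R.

This is a Sahlqvist (Geach-type) schema ◇^1□^2φ → □^0◇^0φ.
Minimal-valuation argument: fix x; take any y with xR^1y and any z with xR^0z. Set V(φ) to the set of worlds R-reachable from y in exactly 2 steps. Then □^2φ holds at y, so the antecedent holds at x; validity forces ◇^0φ at z, giving a w with zR^0w and yR^2w.
First-order correspondent: ∀x ∀y (xRy → ∃w (yR²w ∧ x = w)).

∀x ∀y (xRy → ∃w (yR²w ∧ x = w))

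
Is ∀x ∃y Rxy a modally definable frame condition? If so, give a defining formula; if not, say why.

The condition is seriality. A defining modal formula is □q → ◇q.

Yes — defined by □q → ◇q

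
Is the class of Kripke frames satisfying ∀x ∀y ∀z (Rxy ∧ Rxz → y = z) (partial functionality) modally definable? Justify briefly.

Definable; ◇p → □p defines it

Yes: it is partial functionality, defined by the CD schema ◇p → □p.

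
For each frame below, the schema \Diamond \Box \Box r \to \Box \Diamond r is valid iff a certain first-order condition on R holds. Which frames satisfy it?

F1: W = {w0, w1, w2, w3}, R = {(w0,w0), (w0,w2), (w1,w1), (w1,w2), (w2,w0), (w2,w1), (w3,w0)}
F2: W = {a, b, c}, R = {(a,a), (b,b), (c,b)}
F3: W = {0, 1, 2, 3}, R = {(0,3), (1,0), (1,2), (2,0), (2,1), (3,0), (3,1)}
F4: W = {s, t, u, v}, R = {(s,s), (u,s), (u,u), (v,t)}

The schema corresponds to a generalized confluence (Geach) condition: \forall x \forall y \forall z ((xRy \wedge xRz) \to \exists w (y R^2 w \wedge zRw)).
F1: condition met.
F2: condition met.
F3: fails — 1R0, 1R0 but no w with 0R²w and 0Rw.
F4: fails — vRt, vRt but no w with tR²w and tRw.

F1, F2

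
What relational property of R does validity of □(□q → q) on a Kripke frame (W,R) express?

Suppose □(□q→q) is valid. Take Rxy and set V(q)={w : Ryw}. Then at y, □q holds; since □(□q→q) at x, □q→q at y, so q at y, i.e. Ryy.
The converse is a direct semantic check.
Frame condition: ∀x ∀y (Rxy → Ryy).

shift-reflexivity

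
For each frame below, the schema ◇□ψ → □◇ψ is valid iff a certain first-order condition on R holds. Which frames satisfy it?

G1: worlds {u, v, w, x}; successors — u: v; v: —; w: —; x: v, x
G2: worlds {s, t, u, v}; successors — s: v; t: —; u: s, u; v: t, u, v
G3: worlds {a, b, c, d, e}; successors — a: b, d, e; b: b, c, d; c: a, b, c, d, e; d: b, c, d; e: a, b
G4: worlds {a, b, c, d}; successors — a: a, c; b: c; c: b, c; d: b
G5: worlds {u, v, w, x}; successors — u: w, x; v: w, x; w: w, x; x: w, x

Frame correspondent (Sahlqvist): ∀x ∀y ∀z (Rxy ∧ Rxz → ∃w (Ryw ∧ Rzw)) — i.e. convergence.
G1: fails — Ruv and Ruv but v and v have no common successor.
G2: fails — Ruu and Rus but u and s have no common successor.
G3: satisfies the condition.
G4: satisfies the condition.
G5: satisfies the condition.
Valid on: G3, G4, G5.

G3, G4, G5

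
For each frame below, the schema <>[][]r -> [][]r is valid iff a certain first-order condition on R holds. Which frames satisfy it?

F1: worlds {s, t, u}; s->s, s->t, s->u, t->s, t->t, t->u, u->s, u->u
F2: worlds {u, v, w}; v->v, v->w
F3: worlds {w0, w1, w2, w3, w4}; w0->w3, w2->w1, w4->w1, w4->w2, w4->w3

Frame correspondent (Sahlqvist): forall x forall y forall z ((xRy & x R^2 z) -> exists w (y R^2 w & z = w)) — i.e. a generalized confluence (Geach) condition.
F1: satisfies the condition.
F2: fails — vRw, vR²v but no t with wR²t and v=t.
F3: fails — w4Rw1, w4R²w1 but no w with w1R²w and w1=w.

F1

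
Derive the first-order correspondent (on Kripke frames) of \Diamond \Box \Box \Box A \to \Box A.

\forall x \forall y \forall z ((xRy \wedge xRz) \to \exists w (y R^3 w \wedge z = w))

This is a Sahlqvist (Geach-type) schema ◇^1□^3A → □^1◇^0A.
First-order correspondent: \forall x \forall y \forall z ((xRy \wedge xRz) \to \exists w (y R^3 w \wedge z = w)).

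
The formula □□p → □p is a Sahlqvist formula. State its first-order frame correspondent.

density

Suppose □□p→□p is valid. Take Rxy and set V(p)={w : xR²w}. Then □□p at x, so □p at x, so p at y, i.e. ∃z(Rxz∧Rzy).
Conversely, on a frame with density the schema holds at every world under every valuation.
Frame condition: ∀x ∀y (Rxy → ∃z (Rxz ∧ Rzy)).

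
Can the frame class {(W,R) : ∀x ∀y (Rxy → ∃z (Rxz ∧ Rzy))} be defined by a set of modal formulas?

This is a Sahlqvist condition; the C4 axiom □□r → □r defines it.
Suppose □□r→□r is valid. Take Rxy and set V(r)={w : xR²w}. Then □□r at x, so □r at x, so r at y, i.e. ∃z(Rxz∧Rzy).

Definable; □□r → □r defines it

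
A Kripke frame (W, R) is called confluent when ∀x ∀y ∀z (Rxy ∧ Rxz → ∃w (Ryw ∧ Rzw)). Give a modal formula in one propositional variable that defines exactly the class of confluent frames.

◇□s → □◇s

A defining formula is ◇□s → □◇s (the .2 axiom).
Suppose ◇□s→□◇s is valid. Take Rxy, Rxz and set V(s)={w : Ryw}. Then □s at y so ◇□s at x, so □◇s at x, so ◇s at z, giving w with Rzw and Ryw.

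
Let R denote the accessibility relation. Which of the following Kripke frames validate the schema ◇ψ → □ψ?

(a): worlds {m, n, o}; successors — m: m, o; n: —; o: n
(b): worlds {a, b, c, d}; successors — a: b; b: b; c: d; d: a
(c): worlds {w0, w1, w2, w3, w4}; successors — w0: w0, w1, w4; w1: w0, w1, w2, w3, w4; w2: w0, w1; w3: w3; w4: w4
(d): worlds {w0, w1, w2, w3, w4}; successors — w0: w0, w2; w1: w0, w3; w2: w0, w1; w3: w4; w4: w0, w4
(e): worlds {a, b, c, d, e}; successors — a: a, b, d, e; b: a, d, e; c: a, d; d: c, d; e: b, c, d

Frame correspondent (Sahlqvist): ∀x ∀y ∀z (Rxy ∧ Rxz → y = z) — i.e. partial functionality.
(a): fails — m sees both m and o.
(b): holds.
(c): fails — w0 sees both w0 and w1.
(d): fails — w0 sees both w0 and w2.
(e): fails — a sees both a and b.
Valid on: (b).

(b)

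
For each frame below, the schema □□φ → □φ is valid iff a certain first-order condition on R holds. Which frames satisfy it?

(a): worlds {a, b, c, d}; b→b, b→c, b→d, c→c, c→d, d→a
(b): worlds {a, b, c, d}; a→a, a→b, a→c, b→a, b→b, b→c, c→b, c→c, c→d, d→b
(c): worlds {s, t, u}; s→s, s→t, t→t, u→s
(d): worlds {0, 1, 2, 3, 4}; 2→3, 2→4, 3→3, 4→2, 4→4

This is the axiom for density; its first-order frame correspondent is ∀x ∀y (Rxy → ∃z (Rxz ∧ Rzy)).
(a): fails — Rda but no z with Rdz and Rza.
(b): satisfies the condition.
(c): satisfies the condition.
(d): satisfies the condition.

(b), (c), (d)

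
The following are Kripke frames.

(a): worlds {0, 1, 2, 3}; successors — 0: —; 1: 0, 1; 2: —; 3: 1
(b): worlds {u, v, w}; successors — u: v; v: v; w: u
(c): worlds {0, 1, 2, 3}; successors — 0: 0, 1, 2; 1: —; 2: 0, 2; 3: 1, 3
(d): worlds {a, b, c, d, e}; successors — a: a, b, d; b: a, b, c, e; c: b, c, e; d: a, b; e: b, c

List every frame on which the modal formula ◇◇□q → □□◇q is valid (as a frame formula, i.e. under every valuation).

The schema corresponds to a generalized confluence (Geach) condition: ∀x ∀y ∀z ((xR²y ∧ xR²z) → ∃w (yRw ∧ zRw)).
(a): fails — 1R²0, 1R²0 but no w with 0Rw and 0Rw.
(b): satisfies the condition.
(c): fails — 0R²0, 0R²1 but no w with 0Rw and 1Rw.
(d): satisfies the condition.

(b), (d)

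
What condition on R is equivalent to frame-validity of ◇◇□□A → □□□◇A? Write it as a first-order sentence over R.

∀x ∀y ∀z ((xR²y ∧ xR³z) → ∃w (yR²w ∧ zRw))

This is a Sahlqvist (Geach-type) schema ◇^2□^2A → □^3◇^1A.
First-order correspondent: ∀x ∀y ∀z ((xR²y ∧ xR³z) → ∃w (yR²w ∧ zRw)).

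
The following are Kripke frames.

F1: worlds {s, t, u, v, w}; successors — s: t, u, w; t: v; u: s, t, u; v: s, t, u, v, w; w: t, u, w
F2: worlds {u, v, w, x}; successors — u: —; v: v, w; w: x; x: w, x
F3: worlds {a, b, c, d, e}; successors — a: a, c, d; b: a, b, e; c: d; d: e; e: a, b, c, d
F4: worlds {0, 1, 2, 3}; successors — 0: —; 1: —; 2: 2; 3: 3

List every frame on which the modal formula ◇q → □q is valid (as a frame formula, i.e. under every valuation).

This is the axiom for partial functionality; its first-order frame correspondent is ∀x ∀y ∀z (Rxy ∧ Rxz → y = z).
F1: fails — s sees both t and u.
F2: fails — v sees both v and w.
F3: fails — a sees both a and c.
F4: condition met.
Valid on: F4.

F4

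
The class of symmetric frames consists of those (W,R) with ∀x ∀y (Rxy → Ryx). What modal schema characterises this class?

This is symmetry; the standard corresponding axiom is B: s → □◇s.

s → □◇s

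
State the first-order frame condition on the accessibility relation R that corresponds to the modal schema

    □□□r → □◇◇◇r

∀x ∀z (xRz → ∃w (xR³w ∧ zR³w))

This is a Sahlqvist (Geach-type) schema ◇^0□^3r → □^1◇^3r.
Minimal-valuation argument: fix x; take any y with xR^0y and any z with xR^1z. Set V(r) to the set of worlds R-reachable from y in exactly 3 steps. Then □^3r holds at y, so the antecedent holds at x; validity forces ◇^3r at z, giving a w with zR^3w and yR^3w.
First-order correspondent: ∀x ∀z (xRz → ∃w (xR³w ∧ zR³w)).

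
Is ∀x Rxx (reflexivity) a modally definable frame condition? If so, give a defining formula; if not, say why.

Definable; □q → q defines it

Yes: it is reflexivity, defined by the T schema □q → q.
Suppose □q→q is valid. At any x set V(q)={w : Rxw}. Then □q holds at x, so q holds at x, i.e. Rxx.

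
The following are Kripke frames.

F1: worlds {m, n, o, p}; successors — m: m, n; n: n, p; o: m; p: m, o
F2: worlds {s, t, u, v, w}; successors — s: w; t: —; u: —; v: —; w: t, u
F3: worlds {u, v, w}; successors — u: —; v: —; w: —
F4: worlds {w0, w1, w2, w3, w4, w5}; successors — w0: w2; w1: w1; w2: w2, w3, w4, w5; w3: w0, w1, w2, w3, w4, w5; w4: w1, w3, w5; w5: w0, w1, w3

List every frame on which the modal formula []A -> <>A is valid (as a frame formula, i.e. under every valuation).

F1, F4

Frame correspondent (Sahlqvist): forall x exists y Rxy — i.e. seriality.
F1: ✓.
F2: fails — world t has no successor.
F3: fails — world u has no successor.
F4: ✓.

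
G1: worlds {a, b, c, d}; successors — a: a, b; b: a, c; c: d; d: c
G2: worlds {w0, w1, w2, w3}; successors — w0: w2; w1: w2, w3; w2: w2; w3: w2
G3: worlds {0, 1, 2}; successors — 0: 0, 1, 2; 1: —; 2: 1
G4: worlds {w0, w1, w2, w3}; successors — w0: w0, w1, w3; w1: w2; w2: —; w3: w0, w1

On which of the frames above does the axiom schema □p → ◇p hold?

Frame correspondent (Sahlqvist): ∀x ∃y Rxy — i.e. seriality.
G1: ✓.
G2: ✓.
G3: fails — world 1 has no successor.
G4: fails — world w2 has no successor.
Valid on: G1, G2.

G1, G2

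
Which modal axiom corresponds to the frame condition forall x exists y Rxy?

□q → ◇q

The condition is seriality. The D schema □q → ◇q defines it.
Suppose □q→◇q is valid. At any x set V(q)=W. Then □q at x, so ◇q at x, so x has a successor.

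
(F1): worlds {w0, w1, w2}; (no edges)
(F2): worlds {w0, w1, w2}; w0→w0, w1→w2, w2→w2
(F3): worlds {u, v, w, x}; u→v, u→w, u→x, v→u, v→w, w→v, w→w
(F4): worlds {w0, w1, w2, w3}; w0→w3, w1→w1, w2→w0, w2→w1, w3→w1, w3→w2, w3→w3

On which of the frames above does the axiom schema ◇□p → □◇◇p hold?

This is the axiom for a generalized confluence (Geach) condition; its first-order frame correspondent is ∀x ∀y ∀z ((xRy ∧ xRz) → ∃w (yRw ∧ zR²w)).
(F1): satisfies the condition.
(F2): satisfies the condition.
(F3): fails — uRv, uRx but no t with vRt and xR²t.
(F4): fails — w2Rw0, w2Rw1 but no w with w0Rw and w1R²w.

(F1), (F2)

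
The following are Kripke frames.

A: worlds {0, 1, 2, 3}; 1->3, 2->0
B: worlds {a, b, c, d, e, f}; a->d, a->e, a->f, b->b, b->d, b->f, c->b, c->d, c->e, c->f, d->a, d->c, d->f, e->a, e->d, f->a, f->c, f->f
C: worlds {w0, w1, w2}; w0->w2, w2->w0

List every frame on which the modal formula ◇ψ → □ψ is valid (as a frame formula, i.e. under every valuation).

A, C

This is the axiom for partial functionality; its first-order frame correspondent is ∀x ∀y ∀z (Rxy ∧ Rxz → y = z).
A: holds.
B: fails — a sees both d and e.
C: holds.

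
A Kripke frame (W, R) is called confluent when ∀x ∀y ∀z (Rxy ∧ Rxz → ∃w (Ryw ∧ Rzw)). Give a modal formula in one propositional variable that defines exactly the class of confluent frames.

This is convergence; the standard corresponding axiom is .2: ◇□r → □◇r.
Suppose ◇□r→□◇r is valid. Take Rxy, Rxz and set V(r)={w : Ryw}. Then □r at y so ◇□r at x, so □◇r at x, so ◇r at z, giving w with Rzw and Ryw.

◇□r → □◇r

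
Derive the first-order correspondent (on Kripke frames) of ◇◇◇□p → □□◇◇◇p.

This is a Sahlqvist (Geach-type) schema ◇^3□^1p → □^2◇^3p.
Minimal-valuation argument: fix x; take any y with xR^3y and any z with xR^2z. Set V(p) to the set of worlds R-reachable from y in exactly 1 step. Then □^1p holds at y, so the antecedent holds at x; validity forces ◇^3p at z, giving a w with zR^3w and yR^1w.
First-order correspondent: ∀x ∀y ∀z ((xR³y ∧ xR²z) → ∃w (yRw ∧ zR³w)).

∀x ∀y ∀z ((xR³y ∧ xR²z) → ∃w (yRw ∧ zR³w))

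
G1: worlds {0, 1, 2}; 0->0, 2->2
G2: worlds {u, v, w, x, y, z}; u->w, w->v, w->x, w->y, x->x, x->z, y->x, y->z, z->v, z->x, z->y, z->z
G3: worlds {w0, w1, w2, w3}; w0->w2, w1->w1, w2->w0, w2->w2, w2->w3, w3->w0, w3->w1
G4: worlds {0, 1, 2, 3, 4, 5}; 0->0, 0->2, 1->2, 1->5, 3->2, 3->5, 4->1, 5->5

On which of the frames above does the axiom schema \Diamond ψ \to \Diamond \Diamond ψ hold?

Frame correspondent (Sahlqvist): \forall x \forall y (xRy \to \exists w (y = w \wedge x R^2 w)) — i.e. a generalized confluence (Geach) condition.
G1: ✓.
G2: fails — uRw but no t with w=t and uR²t.
G3: fails — w3Rw0 but no w with w0=w and w3R²w.
G4: fails — 1R2 but no w with 2=w and 1R²w.

G1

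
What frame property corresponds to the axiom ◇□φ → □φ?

This is a form of the 5 axiom.
It corresponds to the Euclidean property: ∀x ∀y ∀z (Rxy ∧ Rxz → Ryz).

The Euclidean property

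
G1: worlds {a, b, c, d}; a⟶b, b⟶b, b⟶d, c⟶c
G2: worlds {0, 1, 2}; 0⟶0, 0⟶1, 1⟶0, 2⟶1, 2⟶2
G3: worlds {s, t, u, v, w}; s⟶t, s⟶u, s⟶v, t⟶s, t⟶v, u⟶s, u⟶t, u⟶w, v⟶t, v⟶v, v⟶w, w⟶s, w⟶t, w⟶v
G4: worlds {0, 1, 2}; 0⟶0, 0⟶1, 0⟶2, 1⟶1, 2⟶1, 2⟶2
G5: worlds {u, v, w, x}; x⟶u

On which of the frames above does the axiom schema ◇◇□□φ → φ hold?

Frame correspondent (Sahlqvist): ∀x ∀y (xR²y → ∃w (yR²w ∧ x = w)) — i.e. a generalized confluence (Geach) condition.
G1: fails — aR²b but no w with bR²w and a=w.
G2: fails — 2R²0 but no w with 0R²w and 2=w.
G3: fails — sR²t but no w* with tR²w* and s=w*.
G4: fails — 0R²1 but no w with 1R²w and 0=w.
G5: satisfies the condition.
Valid on: G5.

G5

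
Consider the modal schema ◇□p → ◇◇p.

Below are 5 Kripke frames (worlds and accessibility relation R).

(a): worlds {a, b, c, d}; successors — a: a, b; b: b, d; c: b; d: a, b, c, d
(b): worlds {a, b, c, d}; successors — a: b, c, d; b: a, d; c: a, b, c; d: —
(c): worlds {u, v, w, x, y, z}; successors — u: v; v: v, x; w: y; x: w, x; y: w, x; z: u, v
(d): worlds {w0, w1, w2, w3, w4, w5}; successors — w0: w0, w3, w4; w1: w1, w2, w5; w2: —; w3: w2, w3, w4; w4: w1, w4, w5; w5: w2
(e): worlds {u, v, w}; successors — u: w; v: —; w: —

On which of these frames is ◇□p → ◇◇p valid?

This is the axiom for a generalized confluence (Geach) condition; its first-order frame correspondent is ∀x ∀y (xRy → ∃w (yRw ∧ xR²w)).
(a): holds.
(b): fails — aRd but no w with dRw and aR²w.
(c): holds.
(d): fails — w1Rw2 but no w with w2Rw and w1R²w.
(e): fails — uRw but no t with wRt and uR²t.
Valid on: (a), (c).

(a), (c)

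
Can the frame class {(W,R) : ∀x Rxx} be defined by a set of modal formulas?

The condition is reflexivity. A defining modal formula is □q → q.

Yes — defined by □q → q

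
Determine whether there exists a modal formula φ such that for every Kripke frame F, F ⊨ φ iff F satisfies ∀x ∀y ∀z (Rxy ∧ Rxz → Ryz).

Yes, by ◇r → □◇r

The condition is the Euclidean property. A defining modal formula is ◇r → □◇r.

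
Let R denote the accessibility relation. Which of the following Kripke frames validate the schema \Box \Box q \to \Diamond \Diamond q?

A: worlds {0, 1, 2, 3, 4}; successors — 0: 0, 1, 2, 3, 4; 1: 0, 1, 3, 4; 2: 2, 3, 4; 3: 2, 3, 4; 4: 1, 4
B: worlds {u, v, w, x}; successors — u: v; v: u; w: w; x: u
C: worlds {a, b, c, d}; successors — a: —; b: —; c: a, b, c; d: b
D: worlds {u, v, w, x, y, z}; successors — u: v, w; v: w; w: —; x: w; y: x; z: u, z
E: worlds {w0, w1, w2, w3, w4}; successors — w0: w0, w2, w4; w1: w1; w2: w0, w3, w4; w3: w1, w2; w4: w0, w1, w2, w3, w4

A, B, E

The schema corresponds to a generalized confluence (Geach) condition: \forall x \exists w (x R^2 w \wedge x R^2 w).
A: condition met.
B: condition met.
C: fails — at a but no w with aR²w and aR²w.
D: fails — at v but no t with vR²t and vR²t.
E: condition met.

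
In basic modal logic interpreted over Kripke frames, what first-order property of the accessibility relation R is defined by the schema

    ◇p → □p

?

Suppose ◇p→□p is valid. Take Rxy, Rxz and set V(p)={y}. Then ◇p at x, so □p at x, so p at z, i.e. z=y.

Partial functionality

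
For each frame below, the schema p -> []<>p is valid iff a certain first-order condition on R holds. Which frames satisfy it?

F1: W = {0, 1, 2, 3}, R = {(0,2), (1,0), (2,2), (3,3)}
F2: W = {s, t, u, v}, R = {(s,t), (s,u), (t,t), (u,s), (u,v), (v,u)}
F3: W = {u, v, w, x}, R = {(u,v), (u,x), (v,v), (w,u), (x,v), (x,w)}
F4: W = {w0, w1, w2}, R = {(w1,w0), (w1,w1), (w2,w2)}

This is the axiom for symmetry; its first-order frame correspondent is forall x forall y (Rxy -> Ryx).
F1: fails — R10 but not R01.
F2: fails — Rst but not Rts.
F3: fails — Ruv but not Rvu.
F4: fails — Rw1w0 but not Rw0w1.

none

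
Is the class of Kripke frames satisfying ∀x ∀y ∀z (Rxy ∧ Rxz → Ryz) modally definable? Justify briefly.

Yes, by ◇r → □◇r

This is a Sahlqvist condition; the 5 axiom ◇r → □◇r defines it.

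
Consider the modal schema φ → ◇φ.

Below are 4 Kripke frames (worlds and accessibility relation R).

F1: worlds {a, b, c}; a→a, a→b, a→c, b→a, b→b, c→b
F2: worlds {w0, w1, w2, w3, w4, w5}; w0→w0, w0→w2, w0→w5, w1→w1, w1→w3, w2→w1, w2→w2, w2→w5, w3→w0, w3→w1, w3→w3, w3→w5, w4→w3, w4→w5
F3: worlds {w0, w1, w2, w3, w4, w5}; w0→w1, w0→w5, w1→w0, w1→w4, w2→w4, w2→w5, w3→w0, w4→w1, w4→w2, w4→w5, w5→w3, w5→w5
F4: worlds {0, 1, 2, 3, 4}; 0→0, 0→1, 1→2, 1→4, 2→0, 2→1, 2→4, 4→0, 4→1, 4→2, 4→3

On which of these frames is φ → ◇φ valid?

This is the axiom for reflexivity; its first-order frame correspondent is ∀x Rxx.
F1: fails — world c does not see itself.
F2: fails — world w4 does not see itself.
F3: fails — world w0 does not see itself.
F4: fails — world 1 does not see itself.
Valid on no frame.

none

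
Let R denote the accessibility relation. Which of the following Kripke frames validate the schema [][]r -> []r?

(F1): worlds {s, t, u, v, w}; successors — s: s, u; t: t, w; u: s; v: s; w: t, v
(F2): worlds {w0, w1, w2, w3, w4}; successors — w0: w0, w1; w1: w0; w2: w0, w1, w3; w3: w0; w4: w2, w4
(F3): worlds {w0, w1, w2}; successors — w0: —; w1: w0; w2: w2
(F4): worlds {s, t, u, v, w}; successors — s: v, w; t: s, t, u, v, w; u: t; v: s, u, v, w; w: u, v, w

(F4)

The schema corresponds to density: forall x forall y (Rxy -> exists z (Rxz & Rzy)).
(F1): fails — Rwv but no z with Rwz and Rzv.
(F2): fails — Rw2w3 but no z with Rw2z and Rzw3.
(F3): fails — Rw1w0 but no z with Rw1z and Rzw0.
(F4): ✓.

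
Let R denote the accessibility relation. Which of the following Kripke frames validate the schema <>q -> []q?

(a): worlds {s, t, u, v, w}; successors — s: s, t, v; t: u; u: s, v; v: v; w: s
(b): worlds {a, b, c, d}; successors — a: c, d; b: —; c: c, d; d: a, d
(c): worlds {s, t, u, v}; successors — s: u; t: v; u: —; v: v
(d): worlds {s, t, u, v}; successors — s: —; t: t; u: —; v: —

(c), (d)

Frame correspondent (Sahlqvist): forall x forall y forall z (Rxy & Rxz -> y = z) — i.e. partial functionality.
(a): fails — s sees both s and t.
(b): fails — a sees both c and d.
(c): condition met.
(d): condition met.
Valid on: (c), (d).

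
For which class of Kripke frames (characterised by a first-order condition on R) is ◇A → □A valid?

Suppose ◇A→□A is valid. Take Rxy, Rxz and set V(A)={y}. Then ◇A at x, so □A at x, so A at z, i.e. z=y.

partial functionality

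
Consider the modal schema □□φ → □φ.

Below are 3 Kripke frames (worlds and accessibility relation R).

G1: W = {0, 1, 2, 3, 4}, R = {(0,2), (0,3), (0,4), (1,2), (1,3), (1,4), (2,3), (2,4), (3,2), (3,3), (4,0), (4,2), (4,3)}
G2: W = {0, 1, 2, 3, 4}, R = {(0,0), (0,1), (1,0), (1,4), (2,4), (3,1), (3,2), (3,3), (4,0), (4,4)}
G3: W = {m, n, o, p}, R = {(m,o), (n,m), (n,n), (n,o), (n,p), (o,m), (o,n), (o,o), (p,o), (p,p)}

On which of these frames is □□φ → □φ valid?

G2, G3

Frame correspondent (Sahlqvist): ∀x ∀y (Rxy → ∃z (Rxz ∧ Rzy)) — i.e. density.
G1: fails — R40 but no z with R4z and Rz0.
G2: condition met.
G3: condition met.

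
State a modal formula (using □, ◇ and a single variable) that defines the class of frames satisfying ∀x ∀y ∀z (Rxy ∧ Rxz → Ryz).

◇ψ → □◇ψ

The condition is the Euclidean property. The 5 schema ◇ψ → □◇ψ defines it.
Suppose ◇ψ→□◇ψ is valid. Take Rxy, Rxz and set V(ψ)={y}. Then ◇ψ at x, so □◇ψ at x, so ◇ψ at z, so some w with Rzw has ψ; w=y, i.e. Rzy. By symmetry of the argument, Ryz.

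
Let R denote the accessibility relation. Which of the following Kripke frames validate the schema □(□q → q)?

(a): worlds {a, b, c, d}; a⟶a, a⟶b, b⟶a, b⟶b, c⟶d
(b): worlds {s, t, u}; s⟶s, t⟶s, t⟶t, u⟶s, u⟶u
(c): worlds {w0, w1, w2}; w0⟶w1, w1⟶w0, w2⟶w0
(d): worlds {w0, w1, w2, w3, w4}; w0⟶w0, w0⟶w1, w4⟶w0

The schema corresponds to shift-reflexivity: ∀x ∀y (Rxy → Ryy).
(a): fails — Rcd but not Rdd.
(b): holds.
(c): fails — Rw0w1 but not Rw1w1.
(d): fails — Rw0w1 but not Rw1w1.

(b)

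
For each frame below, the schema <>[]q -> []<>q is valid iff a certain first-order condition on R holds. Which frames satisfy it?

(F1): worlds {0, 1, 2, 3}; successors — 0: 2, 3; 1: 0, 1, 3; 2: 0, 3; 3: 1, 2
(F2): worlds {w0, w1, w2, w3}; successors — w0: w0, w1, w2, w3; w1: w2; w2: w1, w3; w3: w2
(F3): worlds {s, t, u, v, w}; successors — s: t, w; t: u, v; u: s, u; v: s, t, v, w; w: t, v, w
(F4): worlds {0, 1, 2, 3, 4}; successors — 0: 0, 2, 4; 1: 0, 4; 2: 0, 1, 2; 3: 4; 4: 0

This is the axiom for convergence; its first-order frame correspondent is forall x forall y forall z (Rxy & Rxz -> exists w (Ryw & Rzw)).
(F1): fails — R02 and R03 but 2 and 3 have no common successor.
(F2): fails — Rw0w1 and Rw0w2 but w1 and w2 have no common successor.
(F3): fails — Ruu and Rus but u and s have no common successor.
(F4): condition met.

(F4)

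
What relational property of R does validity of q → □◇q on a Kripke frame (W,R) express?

symmetry

Suppose q→□◇q is valid. Take Rxy and set V(q)={x}. Then q at x, so □◇q at x, so ◇q at y, so some z with Ryz has q; z=x, i.e. Ryx.
Conversely, on a frame with symmetry the schema holds at every world under every valuation.
Frame condition: ∀x ∀y (Rxy → Ryx).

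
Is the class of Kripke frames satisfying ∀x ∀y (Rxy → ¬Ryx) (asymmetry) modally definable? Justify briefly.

No

If a class were modally definable it would be closed under surjective bounded morphisms (Goldblatt–Thomason).
The 3-cycle (worlds a,b,c with a→b→c→a) is asymmetric. Mapping every world to a single reflexive point • is a surjective bounded morphism, and the reflexive point is not asymmetric (R•• but asymmetry requires ¬R••).
Hence asymmetry is not modally definable.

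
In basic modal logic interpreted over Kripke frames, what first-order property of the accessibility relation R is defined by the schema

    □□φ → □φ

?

density: ∀x ∀y (Rxy → ∃z (Rxz ∧ Rzy))

Suppose □□φ→□φ is valid. Take Rxy and set V(φ)={w : xR²w}. Then □□φ at x, so □φ at x, so φ at y, i.e. ∃z(Rxz∧Rzy).
The converse is a direct semantic check.
So the correspondent is density.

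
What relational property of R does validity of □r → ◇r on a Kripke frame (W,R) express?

Suppose □r→◇r is valid. At any x set V(r)=W. Then □r at x, so ◇r at x, so x has a successor.
The converse is a direct semantic check.
Frame condition: ∀x ∃y Rxy.

seriality: ∀x ∃y Rxy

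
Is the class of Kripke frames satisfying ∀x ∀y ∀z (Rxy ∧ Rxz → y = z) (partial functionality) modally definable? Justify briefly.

The condition is partial functionality. A defining modal formula is ◇q → □q.
Suppose ◇q→□q is valid. Take Rxy, Rxz and set V(q)={y}. Then ◇q at x, so □q at x, so q at z, i.e. z=y.

Yes — defined by ◇q → □q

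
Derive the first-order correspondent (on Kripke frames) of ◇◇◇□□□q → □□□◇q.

This is a Sahlqvist (Geach-type) schema ◇^3□^3q → □^3◇^1q.
Minimal-valuation argument: fix x; take any y with xR^3y and any z with xR^3z. Set V(q) to the set of worlds R-reachable from y in exactly 3 steps. Then □^3q holds at y, so the antecedent holds at x; validity forces ◇^1q at z, giving a w with zR^1w and yR^3w.
First-order correspondent: ∀x ∀y ∀z ((xR³y ∧ xR³z) → ∃w (yR³w ∧ zRw)).

∀x ∀y ∀z ((xR³y ∧ xR³z) → ∃w (yR³w ∧ zRw))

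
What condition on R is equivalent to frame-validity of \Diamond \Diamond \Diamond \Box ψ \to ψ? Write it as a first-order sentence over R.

This is a Sahlqvist (Geach-type) schema ◇^3□^1ψ → □^0◇^0ψ.
Minimal-valuation argument: fix x; take any y with xR^3y and any z with xR^0z. Set V(ψ) to the set of worlds R-reachable from y in exactly 1 step. Then □^1ψ holds at y, so the antecedent holds at x; validity forces ◇^0ψ at z, giving a w with zR^0w and yR^1w.
First-order correspondent: \forall x \forall y (x R^3 y \to \exists w (yRw \wedge x = w)).

\forall x \forall y (x R^3 y \to \exists w (yRw \wedge x = w))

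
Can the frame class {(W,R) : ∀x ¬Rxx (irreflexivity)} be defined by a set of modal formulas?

Any modally definable frame class is closed under surjective bounded morphisms.
The 5-cycle (worlds 0,1,2,3,4 with 0→1→2→3→4→0) is irreflexive, and the map sending every world to a single reflexive point • is a surjective bounded morphism (forth: every edge maps to (•,•); back: every world has a successor). So any modal formula valid on the 5-cycle is also valid on the reflexive point, which is not irreflexive.
Hence irreflexivity is not modally definable.

No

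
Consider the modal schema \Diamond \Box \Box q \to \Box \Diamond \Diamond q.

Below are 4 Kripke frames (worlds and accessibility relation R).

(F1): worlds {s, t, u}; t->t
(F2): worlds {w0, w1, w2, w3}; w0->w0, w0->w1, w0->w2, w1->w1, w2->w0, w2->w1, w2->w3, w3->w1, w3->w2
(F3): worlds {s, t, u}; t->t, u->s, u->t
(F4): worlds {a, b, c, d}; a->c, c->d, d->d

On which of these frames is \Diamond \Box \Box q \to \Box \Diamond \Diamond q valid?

The schema corresponds to a generalized confluence (Geach) condition: \forall x \forall y \forall z ((xRy \wedge xRz) \to \exists w (y R^2 w \wedge z R^2 w)).
(F1): satisfies the condition.
(F2): satisfies the condition.
(F3): fails — uRs, uRs but no w with sR²w and sR²w.
(F4): satisfies the condition.

(F1), (F2), (F4)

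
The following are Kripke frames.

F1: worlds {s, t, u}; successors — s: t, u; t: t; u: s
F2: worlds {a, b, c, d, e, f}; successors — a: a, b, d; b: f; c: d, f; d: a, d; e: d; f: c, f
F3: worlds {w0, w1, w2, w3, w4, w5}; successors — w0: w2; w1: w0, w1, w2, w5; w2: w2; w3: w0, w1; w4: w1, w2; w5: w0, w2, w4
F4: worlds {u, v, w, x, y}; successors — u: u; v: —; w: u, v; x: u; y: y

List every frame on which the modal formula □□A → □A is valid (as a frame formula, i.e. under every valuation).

F2

Frame correspondent (Sahlqvist): ∀x ∀y (Rxy → ∃z (Rxz ∧ Rzy)) — i.e. density.
F1: fails — Rsu but no z with Rsz and Rzu.
F2: holds.
F3: fails — Rw5w0 but no z with Rw5z and Rzw0.
F4: fails — Rwv but no z with Rwz and Rzv.
Valid on: F2.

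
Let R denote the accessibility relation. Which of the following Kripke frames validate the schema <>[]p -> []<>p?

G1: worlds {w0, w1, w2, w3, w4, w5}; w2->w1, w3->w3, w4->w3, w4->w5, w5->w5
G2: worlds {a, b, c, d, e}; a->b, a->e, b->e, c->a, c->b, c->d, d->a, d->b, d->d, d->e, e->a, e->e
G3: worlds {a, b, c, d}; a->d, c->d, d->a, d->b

This is the axiom for convergence; its first-order frame correspondent is forall x forall y forall z (Rxy & Rxz -> exists w (Ryw & Rzw)).
G1: fails — Rw2w1 and Rw2w1 but w1 and w1 have no common successor.
G2: satisfies the condition.
G3: fails — Rdb and Rdb but b and b have no common successor.

G2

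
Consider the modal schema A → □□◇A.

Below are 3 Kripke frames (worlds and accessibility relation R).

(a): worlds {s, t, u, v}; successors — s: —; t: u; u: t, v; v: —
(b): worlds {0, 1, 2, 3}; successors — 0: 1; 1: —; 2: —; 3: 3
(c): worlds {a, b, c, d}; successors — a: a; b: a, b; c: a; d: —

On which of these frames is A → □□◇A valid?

Frame correspondent (Sahlqvist): ∀x ∀z (xR²z → ∃w (x = w ∧ zRw)) — i.e. a generalized confluence (Geach) condition.
(a): fails — tR²t but no w with t=w and tRw.
(b): ✓.
(c): fails — bR²a but no w with b=w and aRw.
Valid on: (b).

(b)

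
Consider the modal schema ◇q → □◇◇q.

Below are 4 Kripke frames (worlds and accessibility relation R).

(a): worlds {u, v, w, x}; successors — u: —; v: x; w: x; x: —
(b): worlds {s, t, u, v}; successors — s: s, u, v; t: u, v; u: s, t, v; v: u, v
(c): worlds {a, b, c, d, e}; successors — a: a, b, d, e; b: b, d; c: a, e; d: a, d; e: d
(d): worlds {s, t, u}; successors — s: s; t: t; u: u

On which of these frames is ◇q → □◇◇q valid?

The schema corresponds to a generalized confluence (Geach) condition: ∀x ∀y ∀z ((xRy ∧ xRz) → ∃w (y = w ∧ zR²w)).
(a): fails — vRx, vRx but no t with x=t and xR²t.
(b): satisfies the condition.
(c): fails — aRb, aRe but no w with b=w and eR²w.
(d): satisfies the condition.
Valid on: (b), (d).

(b), (d)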